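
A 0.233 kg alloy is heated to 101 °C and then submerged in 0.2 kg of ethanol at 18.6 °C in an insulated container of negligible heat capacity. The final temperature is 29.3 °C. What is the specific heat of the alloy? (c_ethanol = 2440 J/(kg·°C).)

c ≈ 313 J/(kg·°C)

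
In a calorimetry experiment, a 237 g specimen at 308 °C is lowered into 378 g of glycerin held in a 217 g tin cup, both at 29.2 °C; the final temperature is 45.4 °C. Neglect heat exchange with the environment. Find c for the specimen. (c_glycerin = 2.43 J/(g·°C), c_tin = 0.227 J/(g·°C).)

c ≈ 0.252 J/(g·°C)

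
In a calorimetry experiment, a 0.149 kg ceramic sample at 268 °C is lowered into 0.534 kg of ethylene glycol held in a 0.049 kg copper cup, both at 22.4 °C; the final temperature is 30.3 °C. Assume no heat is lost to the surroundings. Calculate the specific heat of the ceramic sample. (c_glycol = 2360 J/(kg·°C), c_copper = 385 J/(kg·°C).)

c ≈ 285 J/(kg·°C)

Net heat exchanged in the isolated system is zero:
0.149×c×(30.3 − 268) + 0.534×2360×(30.3 − 22.4) + 0.049×385×(30.3 − 22.4) = 0
-35.42 c = -10105
c = -10105/-35.42 ≈ 285.3 J/(kg·°C)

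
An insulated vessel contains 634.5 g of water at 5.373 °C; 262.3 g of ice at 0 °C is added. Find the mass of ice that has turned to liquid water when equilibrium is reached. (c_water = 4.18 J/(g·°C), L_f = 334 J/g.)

m_melted ≈ 42.7 g

Heat available from the water dropping to 0 °C: 634.5·4.18·5.373 = 14250 J.
To melt every bit of ice: 262.3·334 = 87608 J.
14250 J < 87608 J, so only part of the ice melts and the system sits at 0 °C.
m_melt = 14250 / L_f = 42.67 g.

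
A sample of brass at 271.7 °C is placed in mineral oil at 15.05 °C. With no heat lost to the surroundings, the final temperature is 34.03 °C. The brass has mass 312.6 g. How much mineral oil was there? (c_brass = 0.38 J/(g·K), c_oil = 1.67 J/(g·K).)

|Q_brass| = |Q_oil|:
312.6·0.38·(271.7 − 34.03) = m·1.67·(34.03 − 15.05)
31.7 m = 28232  ⇒  m ≈ 890.7 g

m ≈ 891 g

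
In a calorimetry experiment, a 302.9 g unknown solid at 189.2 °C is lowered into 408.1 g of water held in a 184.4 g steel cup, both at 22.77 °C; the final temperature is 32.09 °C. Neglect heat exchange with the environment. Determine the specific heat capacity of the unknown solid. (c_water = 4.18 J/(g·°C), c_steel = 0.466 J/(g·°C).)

c ≈ 0.351 J/(g·°C)

Conservation of energy gives ΣQ = 0:
302.9·c·(32.09 − 189.2) + 408.1·4.18·(32.09 − 22.77) + 184.4·0.466·(32.09 − 22.77) = 0
-47589 c = -16699
c = -16699/-47589 ≈ 0.3509 J/(g·°C)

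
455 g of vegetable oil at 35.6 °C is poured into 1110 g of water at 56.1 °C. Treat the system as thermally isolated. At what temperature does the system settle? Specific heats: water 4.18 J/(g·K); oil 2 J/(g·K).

T_f is the heat-capacity-weighted average of the initial temperatures:
T_f = (4639.8·56.1 + 910·35.6) / (4639.8 + 910)
    = 292689 / 5549.8 ≈ 52.74 °C

T_f ≈ 52.7 °C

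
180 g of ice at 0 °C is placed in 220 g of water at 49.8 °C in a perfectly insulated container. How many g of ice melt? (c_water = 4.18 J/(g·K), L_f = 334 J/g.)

m_melted ≈ 137 g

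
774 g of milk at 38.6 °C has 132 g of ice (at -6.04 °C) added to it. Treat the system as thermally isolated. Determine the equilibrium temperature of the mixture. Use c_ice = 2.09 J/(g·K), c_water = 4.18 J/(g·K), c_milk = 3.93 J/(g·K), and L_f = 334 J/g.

T_f ≈ 19.9 °C

Energy conservation, ΣQ = 0:
ice -6.04→0 °C: 132×2.09×6.04 = 1666.3; fusion: m_ice L_f = 132×334 = 44088; warm the meltwater: 551.76 T; milk: 3041.8(T − 38.6)
3593.6 T = 117414 − 45754 = 71660
T ≈ 19.94 °C — above 0 °C, consistent with complete melting.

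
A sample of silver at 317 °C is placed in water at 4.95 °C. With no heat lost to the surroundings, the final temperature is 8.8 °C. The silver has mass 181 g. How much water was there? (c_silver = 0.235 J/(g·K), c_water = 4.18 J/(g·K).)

Let T be the final temperature. ΣQ_i = 0:
181×0.235×(8.8 − 317) + m×4.18×(8.8 − 4.95) = 0
16.09 m = 13109
m = 13109/16.09 ≈ 814.6 g

m ≈ 815 g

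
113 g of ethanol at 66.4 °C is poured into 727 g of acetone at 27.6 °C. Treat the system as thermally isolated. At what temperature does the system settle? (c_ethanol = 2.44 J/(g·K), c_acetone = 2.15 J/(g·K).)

T_f is the heat-capacity-weighted average of the initial temperatures:
T_f = (275.72×66.4 + 1563×27.6) / (275.72 + 1563)
    = 61448 / 1838.8 ≈ 33.42 °C

T_f ≈ 33.4 °C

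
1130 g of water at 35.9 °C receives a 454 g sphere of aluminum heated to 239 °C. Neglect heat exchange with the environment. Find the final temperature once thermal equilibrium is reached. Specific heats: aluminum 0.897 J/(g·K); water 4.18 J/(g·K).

T_f ≈ 52.0 °C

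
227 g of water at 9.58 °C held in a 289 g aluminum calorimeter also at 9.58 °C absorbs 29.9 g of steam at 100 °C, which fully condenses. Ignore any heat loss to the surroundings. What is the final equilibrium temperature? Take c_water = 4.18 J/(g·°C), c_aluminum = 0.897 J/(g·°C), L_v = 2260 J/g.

T_f ≈ 68.7 °C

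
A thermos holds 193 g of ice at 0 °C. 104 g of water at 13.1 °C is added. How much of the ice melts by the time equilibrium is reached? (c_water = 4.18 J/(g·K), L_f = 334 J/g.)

m_melted ≈ 17.1 g

Heat available from the water dropping to 0 °C: 104×4.18×13.1 = 5694.8 J.
Melting all 193 g of ice would need 193×334 = 64462 J.
That's not enough to melt it all — equilibrium is at 0 °C with ice remaining.
m_melted×334 = 5694.8  ⇒  m_melted ≈ 17.05 g.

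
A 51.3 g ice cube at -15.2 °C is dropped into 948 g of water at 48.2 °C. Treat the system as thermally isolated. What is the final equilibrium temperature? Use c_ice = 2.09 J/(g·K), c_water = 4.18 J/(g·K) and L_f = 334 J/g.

Net heat exchanged in the isolated system is zero:
warm ice to 0 °C: 51.3×2.09×(0 − (-15.2)) = 1629.7; latent heat to melt: 51.3×334 = 17134; meltwater 0→T: 51.3×4.18×T = 214.43 T; water: 3962.6(T − 48.2)
4177.1 T = 190999 − 18764 = 172235
T ≈ 41.23 °C — above 0 °C, consistent with complete melting.

T_f ≈ 41.2 °C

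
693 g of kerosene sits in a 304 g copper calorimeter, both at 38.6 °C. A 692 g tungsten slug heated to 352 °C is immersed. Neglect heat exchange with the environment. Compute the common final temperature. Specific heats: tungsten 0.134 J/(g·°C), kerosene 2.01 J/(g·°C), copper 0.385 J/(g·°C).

T_f is the heat-capacity-weighted average of the initial temperatures:
T_f = (92.73*352 + 1392.9*38.6 + 117.04*38.6) / (92.73 + 1392.9 + 117.04)
    = 90925 / 1602.7 ≈ 56.73 °C

T_f ≈ 56.7 °C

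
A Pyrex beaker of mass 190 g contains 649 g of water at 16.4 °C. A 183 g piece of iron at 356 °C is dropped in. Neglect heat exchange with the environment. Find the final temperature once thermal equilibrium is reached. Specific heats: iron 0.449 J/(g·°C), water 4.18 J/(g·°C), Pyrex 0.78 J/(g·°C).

T_f is the heat-capacity-weighted average of the initial temperatures:
T_f = (82.17·356 + 2712.8·16.4 + 148.2·16.4) / (82.17 + 2712.8 + 148.2)
    = 76172 / 2943.2 ≈ 25.88 °C

T_f ≈ 25.9 °C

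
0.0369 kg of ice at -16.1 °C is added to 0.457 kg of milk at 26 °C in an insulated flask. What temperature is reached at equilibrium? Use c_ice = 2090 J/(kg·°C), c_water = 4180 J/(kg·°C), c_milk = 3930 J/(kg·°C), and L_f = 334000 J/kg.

Let T be the final temperature. ΣQ_i = 0:
ice -16.1→0 °C: 0.0369×2090×16.1 = 1241.6
  latent heat to melt: 0.0369×334000 = 12325
  warm the meltwater: 154.24 T
  milk cools: 0.457×3930×(T − 26) = 1796(T − 26)
1950.3 T = 46696 − 13566 = 33130
T ≈ 16.99 °C (positive, so assuming full melt was valid).

T_f ≈ 17.0 °C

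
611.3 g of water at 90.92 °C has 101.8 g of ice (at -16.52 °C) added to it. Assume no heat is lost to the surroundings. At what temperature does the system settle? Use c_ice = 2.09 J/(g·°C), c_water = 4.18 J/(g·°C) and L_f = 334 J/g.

Sum of m c ΔT and latent-heat terms is zero:
warm ice to 0 °C: 101.8×2.09×(0 − (-16.52)) = 3514.8
  latent heat to melt: 101.8×334 = 34001
  meltwater 0→T: 101.8×4.18×T = 425.52 T
  water cools: 611.3×4.18×(T − 90.92) = 2555.2(T − 90.92)
2980.8 T = 232322 − 37516 = 194806
T ≈ 65.35 °C — above 0 °C, consistent with complete melting.

T_f ≈ 65.4 °C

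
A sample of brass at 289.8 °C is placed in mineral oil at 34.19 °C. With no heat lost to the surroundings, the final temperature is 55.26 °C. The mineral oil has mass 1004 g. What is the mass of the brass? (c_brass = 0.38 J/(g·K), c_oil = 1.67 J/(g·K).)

m ≈ 396 g

Heat lost by the brass = heat gained by the oil:
m·0.38·(289.8 − 55.26) = 1004·1.67·(55.26 − 34.19)
89.13 m = 35328  ⇒  m ≈ 396.4 g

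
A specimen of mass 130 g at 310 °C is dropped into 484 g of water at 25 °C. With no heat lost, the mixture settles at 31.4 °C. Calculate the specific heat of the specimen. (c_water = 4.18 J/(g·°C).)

Energy conservation, ΣQ = 0:
130×c×(31.4 − 310) + 484×4.18×(31.4 − 25) = 0
-36218 c = -12948
c = -12948/-36218 ≈ 0.3575 J/(g·°C)

c ≈ 0.358 J/(g·°C)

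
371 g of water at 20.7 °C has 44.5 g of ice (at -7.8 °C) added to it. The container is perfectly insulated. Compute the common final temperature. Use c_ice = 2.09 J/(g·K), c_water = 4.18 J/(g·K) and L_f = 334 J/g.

Energy conservation, ΣQ = 0:
warm ice to 0 °C: 44.5×2.09×(0 − (-7.8)) = 725.44; latent heat to melt: 44.5×334 = 14863; meltwater 0→T: 44.5×4.18×T = 186.01 T; water cools: 371×4.18×(T − 20.7) = 1550.8(T − 20.7)
1736.8 T = 32101 − 15588 = 16513
T ≈ 9.51 °C (positive, so assuming full melt was valid).

T_f ≈ 9.5 °C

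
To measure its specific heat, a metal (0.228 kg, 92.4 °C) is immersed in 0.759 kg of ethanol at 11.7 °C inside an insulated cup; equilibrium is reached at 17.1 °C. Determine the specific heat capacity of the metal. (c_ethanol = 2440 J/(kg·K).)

c ≈ 582 J/(kg·K)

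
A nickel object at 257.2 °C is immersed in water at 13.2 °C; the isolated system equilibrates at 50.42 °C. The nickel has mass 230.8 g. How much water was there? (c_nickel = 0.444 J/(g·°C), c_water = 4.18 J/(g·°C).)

m ≈ 136 g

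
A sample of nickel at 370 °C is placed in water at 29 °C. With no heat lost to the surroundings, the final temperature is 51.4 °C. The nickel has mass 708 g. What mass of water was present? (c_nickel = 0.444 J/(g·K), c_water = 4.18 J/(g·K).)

m ≈ 1070 g

Heat lost by the nickel = heat gained by the water:
708·0.444·(370 − 51.4) = m·4.18·(51.4 − 29)
93.63 m = 100153  ⇒  m ≈ 1070 g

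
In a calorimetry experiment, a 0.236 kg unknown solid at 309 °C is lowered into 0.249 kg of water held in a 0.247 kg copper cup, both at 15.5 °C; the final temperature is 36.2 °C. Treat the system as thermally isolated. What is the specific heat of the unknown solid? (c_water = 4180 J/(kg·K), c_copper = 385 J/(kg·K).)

Let T be the final temperature. ΣQ_i = 0:
0.236×c×(36.2 − 309) + 0.249×4180×(36.2 − 15.5) + 0.247×385×(36.2 − 15.5) = 0
-64.38 c = -23513
c = -23513/-64.38 ≈ 365.2 J/(kg·K)

c ≈ 365 J/(kg·K)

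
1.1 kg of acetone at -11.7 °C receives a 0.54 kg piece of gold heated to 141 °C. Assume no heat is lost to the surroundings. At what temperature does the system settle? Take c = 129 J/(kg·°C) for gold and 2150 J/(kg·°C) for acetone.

T_f ≈ -7.3 °C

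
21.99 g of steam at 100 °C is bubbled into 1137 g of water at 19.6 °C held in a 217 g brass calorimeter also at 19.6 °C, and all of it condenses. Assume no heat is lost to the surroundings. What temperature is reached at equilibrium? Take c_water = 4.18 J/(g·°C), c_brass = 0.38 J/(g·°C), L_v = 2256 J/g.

Energy balance with sensible and latent terms:
latent heat released on condensation: 21.99×2256 = 49609; condensate cools 100→T: 21.99×4.18×(T − 100) = 91.92(T − 100); water warms: 1137×4.18×(T − 19.6) = 4752.7(T − 19.6); brass cup: 217×0.38×(T − 19.6) = 82.46(T − 19.6)
4927 T = 49609 + 9191.8 + 94768 = 153570
T ≈ 31.17 °C (< 100 °C, so full condensation is consistent).

T_f ≈ 31.2 °C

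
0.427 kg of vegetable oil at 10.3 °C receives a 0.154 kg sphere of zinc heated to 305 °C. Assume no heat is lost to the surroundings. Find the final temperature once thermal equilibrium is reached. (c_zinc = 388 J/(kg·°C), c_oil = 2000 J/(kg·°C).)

Set heat shed by the hot body equal to heat absorbed by the cold body:
0.154*388*(305 − T) = 0.427*2000*(T − 10.3)
59.75(305 − T) = 854(T − 10.3)
913.75 T = 27021  ⇒  T ≈ 29.57 °C

T_f ≈ 29.6 °C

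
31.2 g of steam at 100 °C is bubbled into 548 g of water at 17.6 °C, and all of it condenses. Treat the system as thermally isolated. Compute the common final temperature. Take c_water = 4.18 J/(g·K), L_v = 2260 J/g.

Taking heat into each body as positive, Σ m c ΔT = 0:
condense steam: −31.2×2260 = −70512
  condensed water 100 °C→T: 130.42(T − 100)
  water warms: 548×4.18×(T − 17.6) = 2290.6(T − 17.6)
2421.1 T = 70512 + 13042 + 40315 = 123869
T ≈ 51.16 °C — below 100 °C, confirming all the steam condensed.

T_f ≈ 51.2 °C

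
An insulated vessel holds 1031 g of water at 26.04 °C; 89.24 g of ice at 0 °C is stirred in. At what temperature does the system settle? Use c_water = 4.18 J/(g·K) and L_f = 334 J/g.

T_f ≈ 17.6 °C

Energy balance with sensible and latent terms:
melt ice: 89.24×334 = 29806; warm the meltwater: 373.02 T; water cools: 1031×4.18×(T − 26.04) = 4309.6(T − 26.04)
4682.6 T = 112221 − 29806 = 82415
T ≈ 17.60 °C (positive, so assuming full melt was valid).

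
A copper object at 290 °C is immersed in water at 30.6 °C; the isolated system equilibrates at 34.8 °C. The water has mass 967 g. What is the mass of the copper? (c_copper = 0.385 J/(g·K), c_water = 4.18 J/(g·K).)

m ≈ 173 g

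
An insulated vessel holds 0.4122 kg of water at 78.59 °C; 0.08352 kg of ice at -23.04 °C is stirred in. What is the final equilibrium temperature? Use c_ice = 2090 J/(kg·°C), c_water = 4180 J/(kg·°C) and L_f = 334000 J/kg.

Sum of m c ΔT and latent-heat terms is zero:
warm ice to 0 °C: 0.08352×2090×(0 − (-23.04)) = 4021.8; latent heat to melt: 0.08352×334000 = 27896; meltwater 0→T: 0.08352×4180×T = 349.11 T; water cools: 0.4122×4180×(T − 78.59) = 1723(T − 78.59)
2072.1 T = 135410 − 31917 = 103493
T ≈ 49.95 °C (positive, so assuming full melt was valid).

T_f ≈ 49.9 °C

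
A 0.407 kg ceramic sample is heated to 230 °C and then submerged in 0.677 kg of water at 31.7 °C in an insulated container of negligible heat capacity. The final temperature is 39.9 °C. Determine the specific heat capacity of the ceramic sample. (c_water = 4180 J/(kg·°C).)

c ≈ 300 J/(kg·°C)

Net heat exchanged in the isolated system is zero:
0.407·c·(39.9 − 230) + 0.677·4180·(39.9 − 31.7) = 0
-77.37 c = -23205
c = -23205/-77.37 ≈ 299.9 J/(kg·°C)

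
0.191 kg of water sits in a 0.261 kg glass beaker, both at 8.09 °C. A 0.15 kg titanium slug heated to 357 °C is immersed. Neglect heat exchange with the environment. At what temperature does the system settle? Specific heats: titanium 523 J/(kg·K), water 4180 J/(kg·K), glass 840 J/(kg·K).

T_f ≈ 33.1 °C

Let T be the final temperature. ΣQ_i = 0:
0.15·523·(T − 357) + 0.191·4180·(T − 8.09) + 0.261·840·(T − 8.09) = 0
1096.1 T = 36239
T = 36239/1096.1 ≈ 33.06 °C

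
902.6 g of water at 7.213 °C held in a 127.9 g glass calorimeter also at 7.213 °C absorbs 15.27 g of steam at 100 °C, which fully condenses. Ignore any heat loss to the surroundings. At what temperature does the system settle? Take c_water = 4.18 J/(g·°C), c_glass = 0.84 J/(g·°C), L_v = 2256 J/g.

T_f ≈ 17.4 °C

Energy conservation, ΣQ = 0:
steam→water at 100 °C releases m L_v = 15.27×2256 = 34449; condensate cools 100→T: 15.27×4.18×(T − 100) = 63.83(T − 100); water warms: 902.6×4.18×(T − 7.213) = 3772.9(T − 7.213); cup: 107.44(T − 7.213)
3944.1 T = 34449 + 6382.9 + 27989 = 68821
T ≈ 17.45 °C (< 100 °C, so full condensation is consistent).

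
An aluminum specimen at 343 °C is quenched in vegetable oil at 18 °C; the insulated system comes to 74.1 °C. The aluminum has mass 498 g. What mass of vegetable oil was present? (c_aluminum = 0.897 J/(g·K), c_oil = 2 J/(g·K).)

m ≈ 1070 g

|Q_aluminum| = |Q_oil|:
498·0.897·(343 − 74.1) = m·2·(74.1 − 18)
112.2 m = 120119  ⇒  m ≈ 1071 g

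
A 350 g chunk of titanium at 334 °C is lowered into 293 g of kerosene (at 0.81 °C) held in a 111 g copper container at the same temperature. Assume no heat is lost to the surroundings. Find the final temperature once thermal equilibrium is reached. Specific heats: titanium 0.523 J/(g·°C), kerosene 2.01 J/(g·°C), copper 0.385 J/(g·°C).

Heat gained plus heat lost sum to zero:
350×0.523×(T − 334) + 293×2.01×(T − 0.81) + 111×0.385×(T − 0.81) = 0
814.71 T = 61650
T = 61650/814.71 ≈ 75.67 °C

T_f ≈ 75.7 °C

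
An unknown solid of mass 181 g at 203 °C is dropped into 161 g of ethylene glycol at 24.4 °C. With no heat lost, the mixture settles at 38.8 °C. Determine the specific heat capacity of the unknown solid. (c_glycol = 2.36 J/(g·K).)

Setting the total heat transfer to zero:
181·c·(38.8 − 203) + 161·2.36·(38.8 − 24.4) = 0
-29720 c = -5471.4
c = -5471.4/-29720 ≈ 0.1841 J/(g·K)

c ≈ 0.184 J/(g·K)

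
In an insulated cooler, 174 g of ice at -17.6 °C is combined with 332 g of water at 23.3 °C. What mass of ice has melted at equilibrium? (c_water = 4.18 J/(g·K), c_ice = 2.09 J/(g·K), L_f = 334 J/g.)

m_melted ≈ 77.6 g

Cooling the water to 0 °C releases 332×4.18×23.3 = 32335 J.
Of that, 174×2.09×17.6 = 6400.4 J goes to bring the ice to 0 °C, leaving 25934 J.
Melting all 174 g of ice would need 174×334 = 58116 J.
Since 25934 < 58116 J, not all the ice melts; equilibrium is at 0 °C.
m_melted×334 = 25934  ⇒  m_melted ≈ 77.65 g.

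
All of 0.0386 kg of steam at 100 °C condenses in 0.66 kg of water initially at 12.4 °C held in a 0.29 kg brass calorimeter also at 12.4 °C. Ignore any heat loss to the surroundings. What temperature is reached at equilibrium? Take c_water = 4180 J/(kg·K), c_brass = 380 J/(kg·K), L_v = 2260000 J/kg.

Energy balance with sensible and latent terms:
condense steam: −0.0386·2260000 = −87236
  condensate cools 100→T: 0.0386·4180·(T − 100) = 161.35(T − 100)
  original water: 2758.8(T − 12.4)
  brass cup: 0.29·380·(T − 12.4) = 110.2(T − 12.4)
3030.3 T = 87236 + 16135 + 35576 = 138946
T ≈ 45.85 °C, under the boiling point, so the assumption holds.

T_f ≈ 45.9 °C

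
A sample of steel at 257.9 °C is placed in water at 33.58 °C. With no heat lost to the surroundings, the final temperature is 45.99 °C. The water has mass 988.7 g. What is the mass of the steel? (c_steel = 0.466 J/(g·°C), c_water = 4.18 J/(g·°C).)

m ≈ 519 g

|Q_steel| = |Q_water|:
m·0.466·(257.9 − 45.99) = 988.7·4.18·(45.99 − 33.58)
98.75 m = 51288  ⇒  m ≈ 519.4 g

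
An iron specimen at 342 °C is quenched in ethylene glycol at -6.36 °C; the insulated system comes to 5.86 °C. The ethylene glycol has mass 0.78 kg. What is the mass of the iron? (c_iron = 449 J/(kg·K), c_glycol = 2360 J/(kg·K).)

|Q_iron| = |Q_glycol|:
m×449×(342 − 5.86) = 0.78×2360×(5.86 − (-6.36))
150927 m = 22495  ⇒  m ≈ 0.149 kg

m ≈ 0.149 kg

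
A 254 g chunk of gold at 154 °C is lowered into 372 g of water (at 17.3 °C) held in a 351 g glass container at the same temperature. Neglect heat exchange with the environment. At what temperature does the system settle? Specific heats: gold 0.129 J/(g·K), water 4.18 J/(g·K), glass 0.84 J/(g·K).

T_f ≈ 19.7 °C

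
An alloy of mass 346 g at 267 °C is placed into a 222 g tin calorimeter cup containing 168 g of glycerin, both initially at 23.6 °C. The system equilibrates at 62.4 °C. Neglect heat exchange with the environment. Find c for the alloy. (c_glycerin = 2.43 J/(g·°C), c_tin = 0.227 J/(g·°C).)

c ≈ 0.251 J/(g·°C)

Energy conservation, ΣQ = 0:
346×c×(62.4 − 267) + 168×2.43×(62.4 − 23.6) + 222×0.227×(62.4 − 23.6) = 0
-70792 c = -17795
c = -17795/-70792 ≈ 0.2514 J/(g·°C)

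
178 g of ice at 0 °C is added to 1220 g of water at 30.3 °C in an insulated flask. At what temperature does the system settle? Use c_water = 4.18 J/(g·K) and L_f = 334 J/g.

T_f ≈ 16.3 °C

Energy balance with sensible and latent terms:
fusion: m_ice L_f = 178·334 = 59452; warm the meltwater: 744.04 T; water cools: 1220·4.18·(T − 30.3) = 5099.6(T − 30.3)
5843.6 T = 154518 − 59452 = 95066
T ≈ 16.27 °C — above 0 °C, consistent with complete melting.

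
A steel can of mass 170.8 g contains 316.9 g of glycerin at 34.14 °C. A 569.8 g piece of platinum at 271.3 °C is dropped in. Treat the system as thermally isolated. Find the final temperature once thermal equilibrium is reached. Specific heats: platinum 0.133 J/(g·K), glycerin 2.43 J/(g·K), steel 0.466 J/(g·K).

T_f ≈ 53.6 °C

Setting the total heat transfer to zero:
569.8*0.133*(T − 271.3) + 316.9*2.43*(T − 34.14) + 170.8*0.466*(T − 34.14) = 0
75.78(T − 271.3) + 770.07(T − 34.14) + 79.59(T − 34.14) = 0
925.44 T = 49567
T = 49567/925.44 ≈ 53.56 °C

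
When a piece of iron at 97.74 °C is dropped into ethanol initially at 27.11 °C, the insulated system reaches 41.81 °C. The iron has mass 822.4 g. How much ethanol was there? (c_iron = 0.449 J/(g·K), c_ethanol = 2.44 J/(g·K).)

m ≈ 576 g

|Q_iron| = |Q_ethanol|:
822.4·0.449·(97.74 − 41.81) = m·2.44·(41.81 − 27.11)
35.87 m = 20653  ⇒  m ≈ 575.8 g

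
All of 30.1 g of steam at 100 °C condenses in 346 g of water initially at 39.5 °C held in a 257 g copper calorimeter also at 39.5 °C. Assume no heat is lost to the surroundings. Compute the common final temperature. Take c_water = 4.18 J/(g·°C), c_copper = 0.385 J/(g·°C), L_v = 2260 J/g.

T_f ≈ 84.8 °C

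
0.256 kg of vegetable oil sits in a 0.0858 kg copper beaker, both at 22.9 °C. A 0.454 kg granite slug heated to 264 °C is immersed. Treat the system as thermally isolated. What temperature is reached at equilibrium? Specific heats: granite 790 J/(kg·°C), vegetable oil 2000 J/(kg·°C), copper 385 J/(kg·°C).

T_f ≈ 118.6 °C

T_f = Σ m_i c_i T_i / Σ m_i c_i:
T_f = (358.66×264 + 512×22.9 + 33.03×22.9) / (358.66 + 512 + 33.03)
    = 107167 / 903.69 ≈ 118.59 °C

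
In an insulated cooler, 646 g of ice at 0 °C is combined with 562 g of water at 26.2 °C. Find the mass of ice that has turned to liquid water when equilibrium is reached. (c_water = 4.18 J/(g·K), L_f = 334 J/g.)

m_melted ≈ 184 g

Water can give up m c ΔT = 562×4.18×26.2 = 61548 J before reaching 0 °C.
To melt every bit of ice: 646×334 = 215764 J.
Since 61548 < 215764 J, not all the ice melts; equilibrium is at 0 °C.
Mass melted = 61548/334 ≈ 184.3 g.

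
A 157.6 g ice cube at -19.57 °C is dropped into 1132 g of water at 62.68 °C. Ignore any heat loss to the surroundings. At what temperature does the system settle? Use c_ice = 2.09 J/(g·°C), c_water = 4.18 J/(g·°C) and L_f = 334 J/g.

Setting the total heat transfer to zero:
ice -19.57→0 °C: 157.6×2.09×19.57 = 6446
  melt ice: 157.6×334 = 52638
  meltwater 0→T: 157.6×4.18×T = 658.77 T
  water cools: 1132×4.18×(T − 62.68) = 4731.8(T − 62.68)
5390.5 T = 296587 − 59084 = 237502
T ≈ 44.06 °C (positive, so assuming full melt was valid).

T_f ≈ 44.1 °C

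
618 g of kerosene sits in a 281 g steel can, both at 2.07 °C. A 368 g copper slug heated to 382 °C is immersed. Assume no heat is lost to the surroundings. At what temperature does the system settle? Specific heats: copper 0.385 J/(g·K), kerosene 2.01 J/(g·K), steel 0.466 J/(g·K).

Heat gained plus heat lost sum to zero:
368·0.385·(T − 382) + 618·2.01·(T − 2.07) + 281·0.466·(T − 2.07) = 0
141.68(T − 382) + 1242.2(T − 2.07) + 130.95(T − 2.07) = 0
1514.8 T = 56964
T = 56964/1514.8 ≈ 37.60 °C

T_f ≈ 37.6 °C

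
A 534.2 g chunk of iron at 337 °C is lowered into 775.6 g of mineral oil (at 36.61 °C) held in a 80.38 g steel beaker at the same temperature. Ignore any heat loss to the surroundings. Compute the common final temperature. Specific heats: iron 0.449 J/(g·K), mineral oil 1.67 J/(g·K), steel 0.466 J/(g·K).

T_f ≈ 82.4 °C

Taking heat into each body as positive, Σ m c ΔT = 0:
534.2×0.449×(T − 337) + 775.6×1.67×(T − 36.61) + 80.38×0.466×(T − 36.61) = 0
1572.6 T = 129622
T = 129622 / 1572.6 = 82.4 °C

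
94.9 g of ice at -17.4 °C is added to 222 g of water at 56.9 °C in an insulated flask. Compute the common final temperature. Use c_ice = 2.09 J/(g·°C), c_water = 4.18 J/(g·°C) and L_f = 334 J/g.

T_f ≈ 13.3 °C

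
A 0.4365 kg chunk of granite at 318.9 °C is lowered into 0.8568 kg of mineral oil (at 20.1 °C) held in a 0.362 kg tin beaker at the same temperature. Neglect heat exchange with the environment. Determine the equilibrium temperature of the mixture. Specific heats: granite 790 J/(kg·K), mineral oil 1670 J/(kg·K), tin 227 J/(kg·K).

T_f ≈ 75.6 °C

Taking heat into each body as positive, Σ m c ΔT = 0:
0.4365*790*(T − 318.9) + 0.8568*1670*(T − 20.1) + 0.362*227*(T − 20.1) = 0
344.83(T − 318.9) + 1430.9(T − 20.1) + 82.17(T − 20.1) = 0
1857.9 T = 140380
T = 140380 / 1857.9 = 75.6 °C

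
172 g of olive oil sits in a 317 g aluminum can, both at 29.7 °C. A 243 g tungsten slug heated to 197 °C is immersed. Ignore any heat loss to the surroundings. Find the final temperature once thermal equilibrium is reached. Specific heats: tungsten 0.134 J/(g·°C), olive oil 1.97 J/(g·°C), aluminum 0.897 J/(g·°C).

T_f ≈ 38.0 °C

Conservation of energy gives ΣQ = 0:
243×0.134×(T − 197) + 172×1.97×(T − 29.7) + 317×0.897×(T − 29.7) = 0
32.56(T − 197) + 338.84(T − 29.7) + 284.35(T − 29.7) = 0
(32.56 + 338.84 + 284.35) T = 32.56×197 + 338.84×29.7 + 284.35×29.7
T ≈ 38.01 °C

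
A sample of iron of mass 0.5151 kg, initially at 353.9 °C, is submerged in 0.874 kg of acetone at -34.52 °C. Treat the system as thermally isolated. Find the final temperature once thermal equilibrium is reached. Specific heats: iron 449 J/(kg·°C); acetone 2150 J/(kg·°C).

Heat gained plus heat lost sum to zero:
0.5151·449·(T − 353.9) + 0.874·2150·(T − (-34.52)) = 0
(231.28 + 1879.1) T = 231.28·353.9 + 1879.1·(-34.52)
T ≈ 8.05 °C

T_f ≈ 8.0 °C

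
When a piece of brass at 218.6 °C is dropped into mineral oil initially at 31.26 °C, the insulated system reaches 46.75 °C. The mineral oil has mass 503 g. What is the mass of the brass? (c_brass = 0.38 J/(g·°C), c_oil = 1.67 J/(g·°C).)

Let T be the final temperature. ΣQ_i = 0:
m·0.38·(46.75 − 218.6) + 503·1.67·(46.75 − 31.26) = 0
-65.3 m = -13012
m = -13012/-65.3 ≈ 199.3 g

m ≈ 199 g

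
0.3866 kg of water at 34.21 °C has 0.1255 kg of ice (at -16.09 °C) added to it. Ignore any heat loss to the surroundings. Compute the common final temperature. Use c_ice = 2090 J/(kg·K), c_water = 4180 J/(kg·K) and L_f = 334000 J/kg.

T_f ≈ 4.3 °C

Net heat exchanged in the isolated system is zero:
ice -16.09→0 °C: 0.1255·2090·16.09 = 4220.3; fusion: m_ice L_f = 0.1255·334000 = 41917; meltwater 0→T: 0.1255·4180·T = 524.59 T; water cools: 0.3866·4180·(T − 34.21) = 1616(T − 34.21)
2140.6 T = 55283 − 46137 = 9145.6
T ≈ 4.27 °C — above 0 °C, consistent with complete melting.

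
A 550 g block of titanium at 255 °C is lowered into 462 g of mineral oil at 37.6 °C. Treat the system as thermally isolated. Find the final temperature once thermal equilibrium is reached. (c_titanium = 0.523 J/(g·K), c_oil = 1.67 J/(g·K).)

Energy conservation, ΣQ = 0:
550×0.523×(T − 255) + 462×1.67×(T − 37.6) = 0
287.65(T − 255) + 771.54(T − 37.6) = 0
1059.2 T = 102361
T = 102361 / 1059.2 = 96.6 °C

T_f ≈ 96.6 °C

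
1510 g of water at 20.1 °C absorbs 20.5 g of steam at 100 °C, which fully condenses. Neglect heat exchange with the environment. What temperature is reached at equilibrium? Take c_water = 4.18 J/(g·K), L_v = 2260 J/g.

Setting the total heat transfer to zero:
steam→water at 100 °C releases m L_v = 20.5×2260 = 46330; condensate cools 100→T: 20.5×4.18×(T − 100) = 85.69(T − 100); water warms: 1510×4.18×(T − 20.1) = 6311.8(T − 20.1)
6397.5 T = 46330 + 8569 + 126867 = 181766
T ≈ 28.41 °C, under the boiling point, so the assumption holds.

T_f ≈ 28.4 °C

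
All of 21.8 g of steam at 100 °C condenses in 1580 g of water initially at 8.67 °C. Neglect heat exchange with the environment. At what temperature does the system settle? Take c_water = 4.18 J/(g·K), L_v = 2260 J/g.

T_f ≈ 17.3 °C

Let T be the final temperature. ΣQ_i = 0:
condense steam: −21.8·2260 = −49268; condensed water 100 °C→T: 91.12(T − 100); water warms: 1580·4.18·(T − 8.67) = 6604.4(T − 8.67)
6695.5 T = 49268 + 9112.4 + 57260 = 115641
T ≈ 17.27 °C, under the boiling point, so the assumption holds.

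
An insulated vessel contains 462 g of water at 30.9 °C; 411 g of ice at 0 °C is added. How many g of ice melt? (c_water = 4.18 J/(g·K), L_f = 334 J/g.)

Cooling the water to 0 °C releases 462×4.18×30.9 = 59673 J.
Melting all 411 g of ice would need 411×334 = 137274 J.
59673 J < 137274 J, so only part of the ice melts and the system sits at 0 °C.
m_melt = 59673 / L_f = 178.7 g.

m_melted ≈ 179 g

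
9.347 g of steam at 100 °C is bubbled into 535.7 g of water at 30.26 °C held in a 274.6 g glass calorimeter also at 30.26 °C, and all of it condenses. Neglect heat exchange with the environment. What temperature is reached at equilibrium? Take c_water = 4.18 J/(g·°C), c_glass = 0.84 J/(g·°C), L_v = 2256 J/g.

Net heat exchanged in the isolated system is zero:
condense steam: −9.347·2256 = −21087; condensed water 100 °C→T: 39.07(T − 100); water warms: 535.7·4.18·(T − 30.26) = 2239.2(T − 30.26); cup: 230.66(T − 30.26)
2509 T = 21087 + 3907 + 74739 = 99733
T ≈ 39.75 °C, under the boiling point, so the assumption holds.

T_f ≈ 39.8 °C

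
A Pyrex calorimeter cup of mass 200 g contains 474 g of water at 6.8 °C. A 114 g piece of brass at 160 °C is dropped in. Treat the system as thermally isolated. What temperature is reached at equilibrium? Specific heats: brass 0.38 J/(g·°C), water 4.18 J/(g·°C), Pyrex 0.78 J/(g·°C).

Conservation of energy gives ΣQ = 0:
114·0.38·(T − 160) + 474·4.18·(T − 6.8) + 200·0.78·(T − 6.8) = 0
43.32(T − 160) + 1981.3(T − 6.8) + 156(T − 6.8) = 0
(43.32 + 1981.3 + 156) T = 43.32·160 + 1981.3·6.8 + 156·6.8
T = 21465/2180.6 ≈ 9.84 °C

T_f ≈ 9.8 °C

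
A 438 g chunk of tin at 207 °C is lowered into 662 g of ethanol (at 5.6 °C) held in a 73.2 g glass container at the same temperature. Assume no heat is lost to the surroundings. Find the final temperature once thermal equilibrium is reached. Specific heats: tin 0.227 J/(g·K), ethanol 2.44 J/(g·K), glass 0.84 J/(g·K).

T_f ≈ 16.9 °C

Setting the total heat transfer to zero:
438×0.227×(T − 207) + 662×2.44×(T − 5.6) + 73.2×0.84×(T − 5.6) = 0
99.43(T − 207) + 1615.3(T − 5.6) + 61.49(T − 5.6) = 0
1776.2 T = 29971
T = 29971 / 1776.2 = 16.9 °C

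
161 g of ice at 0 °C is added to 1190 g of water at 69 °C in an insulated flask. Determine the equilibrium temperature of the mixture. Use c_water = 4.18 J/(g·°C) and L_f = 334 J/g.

T_f ≈ 51.3 °C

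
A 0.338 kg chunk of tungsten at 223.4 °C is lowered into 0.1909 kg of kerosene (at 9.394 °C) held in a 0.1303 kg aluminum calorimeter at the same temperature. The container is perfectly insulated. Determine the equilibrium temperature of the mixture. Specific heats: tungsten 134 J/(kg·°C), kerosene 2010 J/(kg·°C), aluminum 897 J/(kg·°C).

T_f ≈ 27.2 °C

T_f = Σ m_i c_i T_i / Σ m_i c_i:
T_f = (45.29×223.4 + 383.71×9.394 + 116.88×9.394) / (45.29 + 383.71 + 116.88)
    = 14821 / 545.88 ≈ 27.15 °C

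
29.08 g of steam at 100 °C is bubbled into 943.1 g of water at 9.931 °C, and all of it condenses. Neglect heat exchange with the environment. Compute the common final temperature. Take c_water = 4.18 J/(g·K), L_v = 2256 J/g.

Heat gained plus heat lost sum to zero:
steam→water at 100 °C releases m L_v = 29.08×2256 = 65604
  condensed water 100 °C→T: 121.55(T − 100)
  original water: 3942.2(T − 9.931)
4063.7 T = 65604 + 12155 + 39150 = 116909
T ≈ 28.77 °C (< 100 °C, so full condensation is consistent).

T_f ≈ 28.8 °C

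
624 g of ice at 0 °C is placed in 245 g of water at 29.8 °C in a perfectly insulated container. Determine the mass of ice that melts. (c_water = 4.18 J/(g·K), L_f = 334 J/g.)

m_melted ≈ 91.4 g

Water can give up m c ΔT = 245·4.18·29.8 = 30518 J before reaching 0 °C.
To melt every bit of ice: 624·334 = 208416 J.
Since 30518 < 208416 J, not all the ice melts; equilibrium is at 0 °C.
m_melted·334 = 30518  ⇒  m_melted ≈ 91.37 g.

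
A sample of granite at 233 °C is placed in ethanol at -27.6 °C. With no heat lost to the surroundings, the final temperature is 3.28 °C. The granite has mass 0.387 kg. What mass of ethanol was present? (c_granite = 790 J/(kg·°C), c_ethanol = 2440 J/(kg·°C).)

m ≈ 0.932 kg

Let T be the final temperature. ΣQ_i = 0:
0.387·790·(3.28 − 233) + m·2440·(3.28 − (-27.6)) = 0
75347 m = 70232
m = 70232/75347 ≈ 0.9321 kg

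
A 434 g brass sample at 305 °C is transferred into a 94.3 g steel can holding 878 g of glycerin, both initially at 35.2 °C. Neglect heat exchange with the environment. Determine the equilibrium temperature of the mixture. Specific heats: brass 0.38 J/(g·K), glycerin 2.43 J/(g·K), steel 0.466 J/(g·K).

Setting the total heat transfer to zero:
434*0.38*(T − 305) + 878*2.43*(T − 35.2) + 94.3*0.466*(T − 35.2) = 0
164.92(T − 305) + 2133.5(T − 35.2) + 43.94(T − 35.2) = 0
(164.92 + 2133.5 + 43.94) T = 164.92*305 + 2133.5*35.2 + 43.94*35.2
T = 126948/2342.4 ≈ 54.20 °C

T_f ≈ 54.2 °C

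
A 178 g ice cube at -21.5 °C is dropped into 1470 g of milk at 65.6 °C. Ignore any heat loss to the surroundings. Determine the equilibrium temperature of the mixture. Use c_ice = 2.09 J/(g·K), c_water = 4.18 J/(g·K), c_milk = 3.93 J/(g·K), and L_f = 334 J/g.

Energy balance with sensible and latent terms:
warm ice to 0 °C: 178·2.09·(0 − (-21.5)) = 7998.4; melt ice: 178·334 = 59452; meltwater 0→T: 178·4.18·T = 744.04 T; milk: 5777.1(T − 65.6)
6521.1 T = 378978 − 67450 = 311527
T ≈ 47.77 °C (positive, so assuming full melt was valid).

T_f ≈ 47.8 °C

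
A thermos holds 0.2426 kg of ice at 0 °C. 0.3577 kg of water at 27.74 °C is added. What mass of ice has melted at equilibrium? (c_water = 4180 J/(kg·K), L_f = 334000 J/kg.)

Water can give up m c ΔT = 0.3577·4180·27.74 = 41476 J before reaching 0 °C.
Fully melting the ice requires m_ice L_f = 0.2426·334000 = 81028 J.
Since 41476 < 81028 J, not all the ice melts; equilibrium is at 0 °C.
m_melt = 41476 / L_f = 0.1242 kg.

m_melted ≈ 0.124 kg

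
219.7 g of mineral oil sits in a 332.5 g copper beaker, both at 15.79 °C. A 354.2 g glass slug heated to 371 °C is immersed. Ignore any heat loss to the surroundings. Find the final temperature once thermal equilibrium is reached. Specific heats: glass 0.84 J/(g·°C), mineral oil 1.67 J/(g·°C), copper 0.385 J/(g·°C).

T_f ≈ 149.2 °C

Net heat exchanged in the isolated system is zero:
354.2·0.84·(T − 371) + 219.7·1.67·(T − 15.79) + 332.5·0.385·(T − 15.79) = 0
297.53(T − 371) + 366.9(T − 15.79) + 128.01(T − 15.79) = 0
(297.53 + 366.9 + 128.01) T = 297.53·371 + 366.9·15.79 + 128.01·15.79
T = 118198/792.44 ≈ 149.16 °C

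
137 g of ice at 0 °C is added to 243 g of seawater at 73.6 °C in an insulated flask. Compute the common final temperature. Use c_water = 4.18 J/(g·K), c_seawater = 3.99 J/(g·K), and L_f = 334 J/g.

T_f ≈ 16.6 °C

Taking heat into each body as positive, Σ m c ΔT = 0:
fusion: m_ice L_f = 137·334 = 45758; meltwater 0→T: 137·4.18·T = 572.66 T; seawater cools: 243·3.99·(T − 73.6) = 969.57(T − 73.6)
1542.2 T = 71360 − 45758 = 25602
T ≈ 16.60 °C — above 0 °C, consistent with complete melting.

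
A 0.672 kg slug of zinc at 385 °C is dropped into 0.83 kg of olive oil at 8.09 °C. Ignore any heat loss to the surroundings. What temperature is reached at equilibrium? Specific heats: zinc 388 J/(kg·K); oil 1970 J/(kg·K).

Set heat shed by the hot body equal to heat absorbed by the cold body:
0.672*388*(385 − T) = 0.83*1970*(T − 8.09)
260.74(385 − T) = 1635.1(T − 8.09)
1895.8 T = 113611  ⇒  T ≈ 59.93 °C

T_f ≈ 59.9 °C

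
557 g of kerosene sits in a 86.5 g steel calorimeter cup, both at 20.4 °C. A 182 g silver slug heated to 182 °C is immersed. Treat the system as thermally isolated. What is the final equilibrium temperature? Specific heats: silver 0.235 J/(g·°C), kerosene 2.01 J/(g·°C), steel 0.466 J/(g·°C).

T_f ≈ 26.1 °C

Heat gained plus heat lost sum to zero:
182×0.235×(T − 182) + 557×2.01×(T − 20.4) + 86.5×0.466×(T − 20.4) = 0
42.77(T − 182) + 1119.6(T − 20.4) + 40.31(T − 20.4) = 0
1202.6 T = 31446
T = 31446/1202.6 ≈ 26.15 °C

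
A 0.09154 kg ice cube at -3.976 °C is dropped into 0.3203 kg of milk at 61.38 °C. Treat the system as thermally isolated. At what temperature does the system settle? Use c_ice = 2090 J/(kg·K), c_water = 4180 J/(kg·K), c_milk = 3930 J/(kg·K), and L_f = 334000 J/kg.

T_f ≈ 28.0 °C

Sum of m c ΔT and latent-heat terms is zero:
ice -3.976→0 °C: 0.09154·2090·3.976 = 760.68
  melt ice: 0.09154·334000 = 30574
  warm the meltwater: 382.64 T
  milk cools: 0.3203·3930·(T − 61.38) = 1258.8(T − 61.38)
1641.4 T = 77264 − 31335 = 45929
T ≈ 27.98 °C — above 0 °C, consistent with complete melting.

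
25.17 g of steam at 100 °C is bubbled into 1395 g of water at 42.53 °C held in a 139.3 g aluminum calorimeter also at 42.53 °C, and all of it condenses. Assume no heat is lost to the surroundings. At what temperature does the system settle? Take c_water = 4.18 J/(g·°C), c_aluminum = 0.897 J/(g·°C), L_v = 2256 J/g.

Energy balance with sensible and latent terms:
condense steam: −25.17·2256 = −56784
  condensate cools 100→T: 25.17·4.18·(T − 100) = 105.21(T − 100)
  water warms: 1395·4.18·(T − 42.53) = 5831.1(T − 42.53)
  cup: 124.95(T − 42.53)
6061.3 T = 56784 + 10521 + 253311 = 320615
T ≈ 52.90 °C, under the boiling point, so the assumption holds.

T_f ≈ 52.9 °C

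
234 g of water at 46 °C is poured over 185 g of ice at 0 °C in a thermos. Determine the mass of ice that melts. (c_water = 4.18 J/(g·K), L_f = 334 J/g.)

Water can give up m c ΔT = 234×4.18×46 = 44994 J before reaching 0 °C.
Fully melting the ice requires m_ice L_f = 185×334 = 61790 J.
Since 44994 < 61790 J, not all the ice melts; equilibrium is at 0 °C.
Mass melted = 44994/334 ≈ 134.7 g.

m_melted ≈ 135 g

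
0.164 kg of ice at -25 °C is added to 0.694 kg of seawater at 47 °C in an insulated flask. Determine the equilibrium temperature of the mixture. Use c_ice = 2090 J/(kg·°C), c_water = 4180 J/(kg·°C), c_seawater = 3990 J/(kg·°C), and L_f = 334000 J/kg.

T_f ≈ 19.3 °C

Let T be the final temperature. ΣQ_i = 0:
warm ice to 0 °C: 0.164·2090·(0 − (-25)) = 8569
  latent heat to melt: 0.164·334000 = 54776
  warm the meltwater: 685.52 T
  seawater cools: 0.694·3990·(T − 47) = 2769.1(T − 47)
3454.6 T = 130146 − 63345 = 66801
T ≈ 19.34 °C — above 0 °C, consistent with complete melting.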